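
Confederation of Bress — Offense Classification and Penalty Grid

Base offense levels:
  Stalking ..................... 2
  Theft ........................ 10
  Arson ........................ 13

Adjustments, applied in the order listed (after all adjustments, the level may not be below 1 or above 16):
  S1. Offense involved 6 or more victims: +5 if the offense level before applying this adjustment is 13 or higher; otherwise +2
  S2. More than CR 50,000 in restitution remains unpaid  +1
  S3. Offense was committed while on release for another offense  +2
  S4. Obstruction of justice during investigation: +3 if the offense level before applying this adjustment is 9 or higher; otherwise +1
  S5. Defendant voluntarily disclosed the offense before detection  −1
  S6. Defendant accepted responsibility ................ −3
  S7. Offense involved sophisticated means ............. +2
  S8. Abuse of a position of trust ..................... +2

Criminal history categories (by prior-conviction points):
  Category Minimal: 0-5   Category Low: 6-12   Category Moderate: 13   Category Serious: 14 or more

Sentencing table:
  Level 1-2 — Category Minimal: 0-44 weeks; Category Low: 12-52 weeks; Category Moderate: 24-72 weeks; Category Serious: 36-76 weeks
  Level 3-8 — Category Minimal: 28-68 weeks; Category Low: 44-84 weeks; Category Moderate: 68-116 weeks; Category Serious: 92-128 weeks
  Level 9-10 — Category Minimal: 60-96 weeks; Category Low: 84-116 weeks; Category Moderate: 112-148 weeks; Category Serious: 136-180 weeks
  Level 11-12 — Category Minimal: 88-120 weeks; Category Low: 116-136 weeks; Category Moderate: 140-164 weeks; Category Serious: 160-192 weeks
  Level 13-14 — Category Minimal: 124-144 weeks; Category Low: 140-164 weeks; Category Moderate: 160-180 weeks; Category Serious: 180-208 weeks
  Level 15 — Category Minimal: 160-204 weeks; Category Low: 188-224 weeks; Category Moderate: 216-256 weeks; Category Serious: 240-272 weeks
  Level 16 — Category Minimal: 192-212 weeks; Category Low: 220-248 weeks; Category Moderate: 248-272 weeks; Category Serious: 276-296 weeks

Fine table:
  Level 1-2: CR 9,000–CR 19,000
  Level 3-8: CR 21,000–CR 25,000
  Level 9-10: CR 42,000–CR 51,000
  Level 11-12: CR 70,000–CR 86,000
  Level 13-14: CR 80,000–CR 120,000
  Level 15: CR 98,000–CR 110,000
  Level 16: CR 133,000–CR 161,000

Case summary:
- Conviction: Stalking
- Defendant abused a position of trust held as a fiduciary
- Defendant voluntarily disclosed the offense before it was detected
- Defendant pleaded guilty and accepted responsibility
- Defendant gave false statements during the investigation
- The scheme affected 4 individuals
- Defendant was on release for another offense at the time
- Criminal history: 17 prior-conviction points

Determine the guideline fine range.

Base offense level for stalking: 2.
S3 applies: 2 + 2 = 4.
S4 applies (level before this adjustment is 4 < 9, so +1): 4 + 1 = 5.
S5 applies: 5 − 1 = 4.
S6 applies: 4 − 3 = 1.
S7 does not apply.
S8 applies: 1 + 2 = 3.
Final offense level: 3.
Level 3 falls in the 3-8 band.
Fine table: Level 3-8 → CR 21,000–CR 25,000.

CR 21,000–CR 25,000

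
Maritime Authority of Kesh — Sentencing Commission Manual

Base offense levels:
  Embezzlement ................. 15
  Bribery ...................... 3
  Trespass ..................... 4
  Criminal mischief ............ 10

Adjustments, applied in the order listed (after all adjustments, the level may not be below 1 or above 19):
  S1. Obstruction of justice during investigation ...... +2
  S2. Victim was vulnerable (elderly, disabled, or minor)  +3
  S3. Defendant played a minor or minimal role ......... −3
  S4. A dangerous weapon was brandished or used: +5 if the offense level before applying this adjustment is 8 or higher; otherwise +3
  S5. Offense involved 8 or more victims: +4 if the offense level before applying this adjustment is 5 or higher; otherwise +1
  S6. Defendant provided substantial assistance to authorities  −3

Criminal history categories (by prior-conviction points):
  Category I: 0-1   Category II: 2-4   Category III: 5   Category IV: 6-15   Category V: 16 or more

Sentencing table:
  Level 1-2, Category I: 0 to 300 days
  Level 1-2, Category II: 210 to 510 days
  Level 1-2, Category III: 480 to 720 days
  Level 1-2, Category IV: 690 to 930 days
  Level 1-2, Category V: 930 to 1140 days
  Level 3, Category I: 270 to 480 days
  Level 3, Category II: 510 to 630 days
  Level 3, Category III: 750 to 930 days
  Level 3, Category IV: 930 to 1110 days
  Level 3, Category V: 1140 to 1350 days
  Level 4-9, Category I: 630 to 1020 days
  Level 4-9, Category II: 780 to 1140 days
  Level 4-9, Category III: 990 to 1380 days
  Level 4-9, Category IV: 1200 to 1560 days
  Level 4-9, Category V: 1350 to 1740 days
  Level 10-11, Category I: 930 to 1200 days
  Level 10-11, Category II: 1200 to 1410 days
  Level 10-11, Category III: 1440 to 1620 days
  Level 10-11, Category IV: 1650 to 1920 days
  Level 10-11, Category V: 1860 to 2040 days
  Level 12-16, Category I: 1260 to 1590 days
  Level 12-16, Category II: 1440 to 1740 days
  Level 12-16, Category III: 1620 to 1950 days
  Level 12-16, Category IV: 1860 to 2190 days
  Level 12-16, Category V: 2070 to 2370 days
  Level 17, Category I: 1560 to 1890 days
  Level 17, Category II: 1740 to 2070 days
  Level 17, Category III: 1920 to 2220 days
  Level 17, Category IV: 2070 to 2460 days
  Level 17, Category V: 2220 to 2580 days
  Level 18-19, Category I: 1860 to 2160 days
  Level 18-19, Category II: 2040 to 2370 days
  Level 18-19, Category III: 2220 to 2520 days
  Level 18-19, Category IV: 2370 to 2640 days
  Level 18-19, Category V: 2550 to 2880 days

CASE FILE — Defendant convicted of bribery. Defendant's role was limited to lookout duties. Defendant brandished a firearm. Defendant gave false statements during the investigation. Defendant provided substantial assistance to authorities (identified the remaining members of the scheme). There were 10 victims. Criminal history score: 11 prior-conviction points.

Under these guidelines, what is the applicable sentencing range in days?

Base offense level for bribery: 3.
S1 applies: 3 + 2 = 5.
S3 applies: 5 − 3 = 2.
S4 applies (level before this adjustment is 2 < 8, so +3): 2 + 3 = 5.
S5 applies (level before this adjustment is 5 ≥ 5, so +4): 5 + 4 = 9.
S6 applies: 9 − 3 = 6.
Final offense level: 6.
Criminal history: 11 prior points → Category IV (6-15).
Level 6 falls in the 4-9 band.
Grid: Level 4-9 × Category IV = 1200-1560 days.

1200-1560 days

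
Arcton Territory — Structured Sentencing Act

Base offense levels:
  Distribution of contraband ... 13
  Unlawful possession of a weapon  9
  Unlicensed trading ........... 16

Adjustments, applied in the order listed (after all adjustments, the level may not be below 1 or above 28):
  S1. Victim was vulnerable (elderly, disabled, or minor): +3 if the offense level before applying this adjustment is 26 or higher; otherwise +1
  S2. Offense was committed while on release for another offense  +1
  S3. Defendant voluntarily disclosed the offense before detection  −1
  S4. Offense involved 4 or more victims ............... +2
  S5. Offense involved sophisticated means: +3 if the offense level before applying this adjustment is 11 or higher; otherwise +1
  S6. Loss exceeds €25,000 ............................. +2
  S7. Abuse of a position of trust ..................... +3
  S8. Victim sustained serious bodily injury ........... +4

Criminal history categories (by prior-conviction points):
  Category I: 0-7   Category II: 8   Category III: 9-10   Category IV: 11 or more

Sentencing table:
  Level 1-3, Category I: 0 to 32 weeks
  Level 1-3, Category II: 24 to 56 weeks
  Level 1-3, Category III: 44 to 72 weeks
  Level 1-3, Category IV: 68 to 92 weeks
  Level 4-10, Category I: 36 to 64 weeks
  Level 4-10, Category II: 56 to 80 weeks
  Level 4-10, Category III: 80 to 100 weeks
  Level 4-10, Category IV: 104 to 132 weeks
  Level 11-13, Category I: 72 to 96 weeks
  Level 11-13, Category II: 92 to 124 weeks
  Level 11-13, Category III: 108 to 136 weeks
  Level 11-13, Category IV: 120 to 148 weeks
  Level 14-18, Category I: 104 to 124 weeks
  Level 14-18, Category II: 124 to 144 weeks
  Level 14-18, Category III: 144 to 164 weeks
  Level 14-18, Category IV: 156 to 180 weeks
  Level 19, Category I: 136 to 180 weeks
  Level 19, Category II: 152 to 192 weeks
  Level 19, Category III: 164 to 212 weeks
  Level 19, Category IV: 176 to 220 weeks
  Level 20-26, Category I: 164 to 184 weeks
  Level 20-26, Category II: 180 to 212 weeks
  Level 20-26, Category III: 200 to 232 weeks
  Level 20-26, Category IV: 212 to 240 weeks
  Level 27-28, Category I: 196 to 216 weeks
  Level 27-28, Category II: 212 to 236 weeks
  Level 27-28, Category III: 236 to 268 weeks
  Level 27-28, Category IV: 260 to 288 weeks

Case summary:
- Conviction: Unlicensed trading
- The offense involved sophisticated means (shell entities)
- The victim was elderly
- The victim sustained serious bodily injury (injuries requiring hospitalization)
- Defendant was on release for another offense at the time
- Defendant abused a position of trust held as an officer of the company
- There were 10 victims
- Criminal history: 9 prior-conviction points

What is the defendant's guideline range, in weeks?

Base offense level for unlicensed trading: 16.
S1 applies (level before this adjustment is 16 < 26, so +1): 16 + 1 = 17.
S2 applies: 17 + 1 = 18.
S3 does not apply.
S4 applies: 18 + 2 = 20.
S5 applies (level before this adjustment is 20 ≥ 11, so +3): 20 + 3 = 23.
S7 applies: 23 + 3 = 26.
S8 applies: 26 + 4 = 30.
Level 30 exceeds the maximum of 28; capped at 28.
Final offense level: 28.
Criminal history: 9 prior points → Category III (9-10).
Level 28 falls in the 27-28 band.
Grid: Level 27-28 × Category III = 236-268 weeks.

236-268 weeks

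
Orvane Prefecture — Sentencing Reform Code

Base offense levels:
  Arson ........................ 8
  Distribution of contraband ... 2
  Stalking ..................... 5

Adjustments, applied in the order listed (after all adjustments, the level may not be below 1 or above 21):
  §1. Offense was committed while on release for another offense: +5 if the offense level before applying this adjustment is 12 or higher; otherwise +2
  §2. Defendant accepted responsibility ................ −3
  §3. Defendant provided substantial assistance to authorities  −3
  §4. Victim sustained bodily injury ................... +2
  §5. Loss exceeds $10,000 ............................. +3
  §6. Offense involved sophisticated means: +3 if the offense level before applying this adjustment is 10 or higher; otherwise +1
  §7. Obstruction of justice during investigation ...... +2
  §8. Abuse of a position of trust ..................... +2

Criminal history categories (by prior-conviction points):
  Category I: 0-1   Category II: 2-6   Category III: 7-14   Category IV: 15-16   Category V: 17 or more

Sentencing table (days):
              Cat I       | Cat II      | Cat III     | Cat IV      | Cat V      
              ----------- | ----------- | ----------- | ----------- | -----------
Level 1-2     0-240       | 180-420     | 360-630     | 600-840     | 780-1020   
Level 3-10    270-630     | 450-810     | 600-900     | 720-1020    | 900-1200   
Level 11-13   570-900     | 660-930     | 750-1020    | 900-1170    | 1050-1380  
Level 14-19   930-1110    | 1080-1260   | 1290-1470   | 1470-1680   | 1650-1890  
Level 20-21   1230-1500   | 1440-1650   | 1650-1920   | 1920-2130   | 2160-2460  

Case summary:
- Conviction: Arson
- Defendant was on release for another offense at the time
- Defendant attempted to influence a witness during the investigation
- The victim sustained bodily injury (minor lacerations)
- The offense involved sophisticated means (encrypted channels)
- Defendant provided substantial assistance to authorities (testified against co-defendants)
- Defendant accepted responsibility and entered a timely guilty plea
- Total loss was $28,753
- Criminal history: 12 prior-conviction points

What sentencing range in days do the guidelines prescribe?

750-1020 days

Base offense level for arson: 8.
§1 applies (level before this adjustment is 8 < 12, so +2): 8 + 2 = 10.
§2 applies: 10 − 3 = 7.
§3 applies: 7 − 3 = 4.
§4 applies: 4 + 2 = 6.
§5 applies: 6 + 3 = 9.
§6 applies (level before this adjustment is 9 < 10, so +1): 9 + 1 = 10.
§7 applies: 10 + 2 = 12.
Final offense level: 12.
Criminal history: 12 prior points → Category III (7-14).
Level 12 falls in the 11-13 band.
Grid: Level 11-13 × Category III = 750-1020 days.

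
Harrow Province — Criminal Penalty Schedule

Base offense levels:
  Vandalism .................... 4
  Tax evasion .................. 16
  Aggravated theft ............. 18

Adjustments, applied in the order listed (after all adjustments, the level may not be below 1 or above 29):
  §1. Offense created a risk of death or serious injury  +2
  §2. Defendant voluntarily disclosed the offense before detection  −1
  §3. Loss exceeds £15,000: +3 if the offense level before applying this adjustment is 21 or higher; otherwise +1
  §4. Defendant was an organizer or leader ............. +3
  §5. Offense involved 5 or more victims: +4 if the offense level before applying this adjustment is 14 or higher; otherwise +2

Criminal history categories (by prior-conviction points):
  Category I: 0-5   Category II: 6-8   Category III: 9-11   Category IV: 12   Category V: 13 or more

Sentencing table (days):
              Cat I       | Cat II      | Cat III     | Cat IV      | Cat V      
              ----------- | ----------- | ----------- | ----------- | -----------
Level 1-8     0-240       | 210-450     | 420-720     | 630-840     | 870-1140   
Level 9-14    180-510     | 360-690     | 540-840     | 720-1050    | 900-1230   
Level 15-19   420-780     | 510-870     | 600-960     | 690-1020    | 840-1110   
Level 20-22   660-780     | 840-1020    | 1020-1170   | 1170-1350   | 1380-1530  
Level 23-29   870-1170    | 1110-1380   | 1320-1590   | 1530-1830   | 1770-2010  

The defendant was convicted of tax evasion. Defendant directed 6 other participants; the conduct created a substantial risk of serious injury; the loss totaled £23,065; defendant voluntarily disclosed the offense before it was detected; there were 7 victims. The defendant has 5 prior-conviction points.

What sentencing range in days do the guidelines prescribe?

870-1170 days

Base offense level for tax evasion: 16.
§1 applies: 16 + 2 = 18.
§2 applies: 18 − 1 = 17.
§3 applies (level before this adjustment is 17 < 21, so +1): 17 + 1 = 18.
§4 applies: 18 + 3 = 21.
§5 applies (level before this adjustment is 21 ≥ 14, so +4): 21 + 4 = 25.
Final offense level: 25.
Criminal history: 5 prior points → Category I (0-5).
Level 25 falls in the 23-29 band.
Grid: Level 23-29 × Category I = 870-1170 days.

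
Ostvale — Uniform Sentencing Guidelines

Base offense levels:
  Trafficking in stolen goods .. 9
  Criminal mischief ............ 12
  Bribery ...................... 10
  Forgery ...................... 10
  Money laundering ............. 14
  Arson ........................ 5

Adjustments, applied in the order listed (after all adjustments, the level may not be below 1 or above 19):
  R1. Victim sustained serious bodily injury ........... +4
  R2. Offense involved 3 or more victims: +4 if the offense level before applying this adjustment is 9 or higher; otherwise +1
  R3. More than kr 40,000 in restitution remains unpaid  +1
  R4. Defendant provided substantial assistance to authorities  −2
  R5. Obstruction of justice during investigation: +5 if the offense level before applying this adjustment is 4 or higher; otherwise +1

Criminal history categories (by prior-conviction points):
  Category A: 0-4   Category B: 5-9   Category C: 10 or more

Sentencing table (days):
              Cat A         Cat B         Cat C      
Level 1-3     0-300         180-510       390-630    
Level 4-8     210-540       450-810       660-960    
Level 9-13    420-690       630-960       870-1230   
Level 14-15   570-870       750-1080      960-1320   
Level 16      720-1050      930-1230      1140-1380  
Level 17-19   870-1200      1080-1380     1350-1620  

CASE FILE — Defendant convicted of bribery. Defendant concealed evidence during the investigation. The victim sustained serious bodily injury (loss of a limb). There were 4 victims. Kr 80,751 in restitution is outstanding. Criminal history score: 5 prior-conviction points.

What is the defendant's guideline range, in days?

1080-1380 days

Base offense level for bribery: 10.
R1 applies: 10 + 4 = 14.
R2 applies (level before this adjustment is 14 ≥ 9, so +4): 14 + 4 = 18.
R3 applies: 18 + 1 = 19.
R4 does not apply.
R5 applies (level before this adjustment is 19 ≥ 4, so +5): 19 + 5 = 24.
Level 24 exceeds the maximum of 19; capped at 19.
Final offense level: 19.
Criminal history: 5 prior points → Category B (5-9).
Level 19 falls in the 17-19 band.
Grid: Level 17-19 × Category B = 1080-1380 days.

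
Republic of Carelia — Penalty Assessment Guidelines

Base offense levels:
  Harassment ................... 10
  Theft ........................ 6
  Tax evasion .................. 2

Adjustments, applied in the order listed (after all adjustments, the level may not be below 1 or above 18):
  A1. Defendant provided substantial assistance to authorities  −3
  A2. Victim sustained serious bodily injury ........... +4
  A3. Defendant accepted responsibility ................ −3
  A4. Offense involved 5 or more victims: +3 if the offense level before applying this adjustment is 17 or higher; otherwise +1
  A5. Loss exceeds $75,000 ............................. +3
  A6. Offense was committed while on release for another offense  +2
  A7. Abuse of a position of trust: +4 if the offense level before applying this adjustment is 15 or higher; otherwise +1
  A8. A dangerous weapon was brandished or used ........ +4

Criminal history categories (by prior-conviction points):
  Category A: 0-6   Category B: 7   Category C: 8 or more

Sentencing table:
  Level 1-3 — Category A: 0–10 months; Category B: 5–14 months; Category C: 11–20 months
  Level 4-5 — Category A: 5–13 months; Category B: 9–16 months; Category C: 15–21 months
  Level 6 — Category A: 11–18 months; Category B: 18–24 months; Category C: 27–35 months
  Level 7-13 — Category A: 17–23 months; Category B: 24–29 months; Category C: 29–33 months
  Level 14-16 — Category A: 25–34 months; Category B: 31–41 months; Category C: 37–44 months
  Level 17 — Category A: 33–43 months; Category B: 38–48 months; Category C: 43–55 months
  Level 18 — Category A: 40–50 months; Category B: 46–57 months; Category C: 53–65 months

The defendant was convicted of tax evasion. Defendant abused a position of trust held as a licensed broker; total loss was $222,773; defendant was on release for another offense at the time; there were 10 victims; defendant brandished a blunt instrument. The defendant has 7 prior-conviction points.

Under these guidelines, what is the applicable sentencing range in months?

24-29 months

Base offense level for tax evasion: 2.
A2 does not apply.
A4 applies (level before this adjustment is 2 < 17, so +1): 2 + 1 = 3.
A5 applies: 3 + 3 = 6.
A6 applies: 6 + 2 = 8.
A7 applies (level before this adjustment is 8 < 15, so +1): 8 + 1 = 9.
A8 applies: 9 + 4 = 13.
Final offense level: 13.
Criminal history: 7 prior points → Category B (7).
Level 13 falls in the 7-13 band.
Grid: Level 7-13 × Category B = 24-29 months.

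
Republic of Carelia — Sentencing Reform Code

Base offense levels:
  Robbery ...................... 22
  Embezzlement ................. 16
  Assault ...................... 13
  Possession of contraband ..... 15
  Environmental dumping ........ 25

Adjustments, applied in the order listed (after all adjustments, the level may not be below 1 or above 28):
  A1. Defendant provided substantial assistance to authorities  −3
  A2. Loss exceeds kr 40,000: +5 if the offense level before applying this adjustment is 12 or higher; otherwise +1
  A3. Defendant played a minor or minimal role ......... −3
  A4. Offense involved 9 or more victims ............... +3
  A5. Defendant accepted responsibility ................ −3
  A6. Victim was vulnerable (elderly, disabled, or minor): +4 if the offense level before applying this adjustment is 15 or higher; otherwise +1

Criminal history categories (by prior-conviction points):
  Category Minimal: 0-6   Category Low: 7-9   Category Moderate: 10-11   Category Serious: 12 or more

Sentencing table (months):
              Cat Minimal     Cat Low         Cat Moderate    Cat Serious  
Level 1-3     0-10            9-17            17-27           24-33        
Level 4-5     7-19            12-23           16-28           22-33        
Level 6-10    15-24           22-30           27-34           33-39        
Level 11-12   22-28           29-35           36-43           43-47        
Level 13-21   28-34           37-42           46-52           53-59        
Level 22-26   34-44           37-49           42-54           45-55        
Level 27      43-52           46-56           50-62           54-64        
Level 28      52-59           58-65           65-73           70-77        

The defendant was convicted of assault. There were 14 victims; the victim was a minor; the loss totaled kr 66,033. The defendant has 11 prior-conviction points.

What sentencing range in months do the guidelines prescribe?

42-54 months

Base offense level for assault: 13.
A1 does not apply.
A2 applies (level before this adjustment is 13 ≥ 12, so +5): 13 + 5 = 18.
A4 applies: 18 + 3 = 21.
A5 does not apply.
A6 applies (level before this adjustment is 21 ≥ 15, so +4): 21 + 4 = 25.
Final offense level: 25.
Criminal history: 11 prior points → Category Moderate (10-11).
Level 25 falls in the 22-26 band.
Grid: Level 22-26 × Category Moderate = 42-54 months.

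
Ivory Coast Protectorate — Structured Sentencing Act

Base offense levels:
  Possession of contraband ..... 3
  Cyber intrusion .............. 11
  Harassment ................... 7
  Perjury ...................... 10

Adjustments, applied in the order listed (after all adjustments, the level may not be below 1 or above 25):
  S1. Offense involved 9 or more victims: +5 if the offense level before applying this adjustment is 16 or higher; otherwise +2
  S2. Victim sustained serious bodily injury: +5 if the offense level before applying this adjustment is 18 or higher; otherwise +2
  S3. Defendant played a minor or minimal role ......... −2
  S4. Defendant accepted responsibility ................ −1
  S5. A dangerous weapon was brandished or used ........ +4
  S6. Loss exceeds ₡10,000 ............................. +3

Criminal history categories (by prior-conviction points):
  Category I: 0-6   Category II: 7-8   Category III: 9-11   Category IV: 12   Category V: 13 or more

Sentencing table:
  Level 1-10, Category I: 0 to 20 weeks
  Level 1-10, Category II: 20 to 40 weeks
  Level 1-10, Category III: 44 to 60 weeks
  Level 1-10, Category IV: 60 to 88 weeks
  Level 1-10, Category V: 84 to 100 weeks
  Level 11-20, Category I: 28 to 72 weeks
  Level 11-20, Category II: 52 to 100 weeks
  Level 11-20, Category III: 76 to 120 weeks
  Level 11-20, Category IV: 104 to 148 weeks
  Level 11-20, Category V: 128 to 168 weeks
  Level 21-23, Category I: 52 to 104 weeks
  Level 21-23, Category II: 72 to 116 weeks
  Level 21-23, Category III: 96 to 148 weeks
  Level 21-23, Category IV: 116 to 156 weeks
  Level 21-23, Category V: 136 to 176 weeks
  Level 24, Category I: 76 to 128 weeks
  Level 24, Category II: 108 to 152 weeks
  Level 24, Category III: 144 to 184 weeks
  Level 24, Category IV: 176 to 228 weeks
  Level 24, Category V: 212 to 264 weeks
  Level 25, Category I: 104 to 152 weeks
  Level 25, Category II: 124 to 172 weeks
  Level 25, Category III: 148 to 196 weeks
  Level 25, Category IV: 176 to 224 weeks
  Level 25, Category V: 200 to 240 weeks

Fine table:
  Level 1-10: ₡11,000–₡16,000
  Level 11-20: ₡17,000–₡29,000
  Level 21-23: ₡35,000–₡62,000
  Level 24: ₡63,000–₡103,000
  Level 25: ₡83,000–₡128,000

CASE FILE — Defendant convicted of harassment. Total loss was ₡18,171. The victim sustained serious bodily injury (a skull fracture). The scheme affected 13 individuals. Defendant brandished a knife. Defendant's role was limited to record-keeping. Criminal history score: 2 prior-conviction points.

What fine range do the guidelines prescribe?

₡17,000–₡29,000

Base offense level for harassment: 7.
S1 applies (level before this adjustment is 7 < 16, so +2): 7 + 2 = 9.
S2 applies (level before this adjustment is 9 < 18, so +2): 9 + 2 = 11.
S3 applies: 11 − 2 = 9.
S4 does not apply.
S5 applies: 9 + 4 = 13.
S6 applies: 13 + 3 = 16.
Final offense level: 16.
Level 16 falls in the 11-20 band.
Fine table: Level 11-20 → ₡17,000–₡29,000.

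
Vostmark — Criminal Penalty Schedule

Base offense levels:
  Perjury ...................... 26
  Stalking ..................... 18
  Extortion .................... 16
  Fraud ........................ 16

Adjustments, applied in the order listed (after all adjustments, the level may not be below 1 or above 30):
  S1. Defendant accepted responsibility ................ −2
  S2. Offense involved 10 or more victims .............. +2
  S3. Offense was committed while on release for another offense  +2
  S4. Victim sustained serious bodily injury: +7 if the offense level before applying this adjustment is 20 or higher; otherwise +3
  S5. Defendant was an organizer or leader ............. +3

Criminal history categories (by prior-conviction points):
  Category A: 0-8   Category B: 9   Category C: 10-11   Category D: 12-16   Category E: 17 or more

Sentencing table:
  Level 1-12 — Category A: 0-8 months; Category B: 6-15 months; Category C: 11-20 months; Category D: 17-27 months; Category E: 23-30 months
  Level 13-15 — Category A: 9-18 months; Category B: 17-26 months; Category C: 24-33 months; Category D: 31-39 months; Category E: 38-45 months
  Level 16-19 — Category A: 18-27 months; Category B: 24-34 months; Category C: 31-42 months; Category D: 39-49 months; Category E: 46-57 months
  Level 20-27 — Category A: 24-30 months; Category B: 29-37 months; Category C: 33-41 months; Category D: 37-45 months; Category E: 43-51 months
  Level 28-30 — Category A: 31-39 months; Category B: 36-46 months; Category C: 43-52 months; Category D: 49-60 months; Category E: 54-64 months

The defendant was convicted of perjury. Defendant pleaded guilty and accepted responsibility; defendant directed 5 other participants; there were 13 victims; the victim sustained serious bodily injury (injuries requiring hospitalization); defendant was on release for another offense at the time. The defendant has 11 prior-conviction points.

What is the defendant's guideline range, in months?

43-52 months

Base offense level for perjury: 26.
S1 applies: 26 − 2 = 24.
S2 applies: 24 + 2 = 26.
S3 applies: 26 + 2 = 28.
S4 applies (level before this adjustment is 28 ≥ 20, so +7): 28 + 7 = 35.
S5 applies: 35 + 3 = 38.
Level 38 exceeds the maximum of 30; capped at 30.
Final offense level: 30.
Criminal history: 11 prior points → Category C (10-11).
Level 30 falls in the 28-30 band.
Grid: Level 28-30 × Category C = 43-52 months.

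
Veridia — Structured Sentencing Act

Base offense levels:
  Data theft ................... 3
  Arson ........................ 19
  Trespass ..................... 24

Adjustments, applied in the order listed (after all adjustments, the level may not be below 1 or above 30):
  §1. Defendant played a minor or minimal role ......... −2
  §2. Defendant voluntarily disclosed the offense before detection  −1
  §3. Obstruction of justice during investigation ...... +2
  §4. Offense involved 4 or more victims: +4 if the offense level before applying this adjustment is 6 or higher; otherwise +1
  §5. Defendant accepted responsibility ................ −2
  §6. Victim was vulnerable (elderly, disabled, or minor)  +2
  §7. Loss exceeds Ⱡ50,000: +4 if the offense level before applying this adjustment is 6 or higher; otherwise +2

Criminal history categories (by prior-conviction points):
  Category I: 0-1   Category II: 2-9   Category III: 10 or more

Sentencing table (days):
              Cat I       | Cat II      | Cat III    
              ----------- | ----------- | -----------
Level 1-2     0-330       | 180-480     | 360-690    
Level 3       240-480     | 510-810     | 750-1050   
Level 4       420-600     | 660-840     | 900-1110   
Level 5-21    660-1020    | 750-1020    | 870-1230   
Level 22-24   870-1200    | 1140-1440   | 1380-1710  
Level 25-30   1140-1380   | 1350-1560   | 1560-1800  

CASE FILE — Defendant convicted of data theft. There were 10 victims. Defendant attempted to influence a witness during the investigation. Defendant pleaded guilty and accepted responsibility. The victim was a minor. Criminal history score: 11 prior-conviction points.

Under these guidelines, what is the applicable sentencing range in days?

870-1230 days

Base offense level for data theft: 3.
§1 does not apply.
§3 applies: 3 + 2 = 5.
§4 applies (level before this adjustment is 5 < 6, so +1): 5 + 1 = 6.
§5 applies: 6 − 2 = 4.
§6 applies: 4 + 2 = 6.
Final offense level: 6.
Criminal history: 11 prior points → Category III (10+).
Level 6 falls in the 5-21 band.
Grid: Level 5-21 × Category III = 870-1230 days.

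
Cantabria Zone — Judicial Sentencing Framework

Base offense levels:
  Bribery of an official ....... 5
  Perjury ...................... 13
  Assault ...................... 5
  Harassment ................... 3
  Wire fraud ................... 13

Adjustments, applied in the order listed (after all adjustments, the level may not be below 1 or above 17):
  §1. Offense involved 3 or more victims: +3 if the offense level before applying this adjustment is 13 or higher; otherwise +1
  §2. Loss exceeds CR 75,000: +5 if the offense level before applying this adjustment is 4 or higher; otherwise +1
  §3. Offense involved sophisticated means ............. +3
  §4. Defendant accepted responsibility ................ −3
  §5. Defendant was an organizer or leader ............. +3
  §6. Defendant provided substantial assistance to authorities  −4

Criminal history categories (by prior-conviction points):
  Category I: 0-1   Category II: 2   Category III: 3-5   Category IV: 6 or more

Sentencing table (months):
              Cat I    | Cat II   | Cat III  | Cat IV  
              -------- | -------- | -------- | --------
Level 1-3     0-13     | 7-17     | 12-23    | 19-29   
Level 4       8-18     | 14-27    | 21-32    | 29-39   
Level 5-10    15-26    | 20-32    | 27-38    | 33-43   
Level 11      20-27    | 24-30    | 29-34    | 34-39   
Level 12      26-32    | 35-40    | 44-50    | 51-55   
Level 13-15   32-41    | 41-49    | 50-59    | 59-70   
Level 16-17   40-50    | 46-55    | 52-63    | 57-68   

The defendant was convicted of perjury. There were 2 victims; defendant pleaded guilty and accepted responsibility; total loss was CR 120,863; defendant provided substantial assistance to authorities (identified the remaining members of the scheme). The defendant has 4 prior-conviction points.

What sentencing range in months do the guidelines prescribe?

Base offense level for perjury: 13.
§1 does not apply.
§2 applies (level before this adjustment is 13 ≥ 4, so +5): 13 + 5 = 18.
§3 does not apply.
§4 applies: 18 − 3 = 15.
§6 applies: 15 − 4 = 11.
Final offense level: 11.
Criminal history: 4 prior points → Category III (3-5).
Level 11 falls in the 11 band.
Grid: Level 11 × Category III = 29-34 months.

29-34 months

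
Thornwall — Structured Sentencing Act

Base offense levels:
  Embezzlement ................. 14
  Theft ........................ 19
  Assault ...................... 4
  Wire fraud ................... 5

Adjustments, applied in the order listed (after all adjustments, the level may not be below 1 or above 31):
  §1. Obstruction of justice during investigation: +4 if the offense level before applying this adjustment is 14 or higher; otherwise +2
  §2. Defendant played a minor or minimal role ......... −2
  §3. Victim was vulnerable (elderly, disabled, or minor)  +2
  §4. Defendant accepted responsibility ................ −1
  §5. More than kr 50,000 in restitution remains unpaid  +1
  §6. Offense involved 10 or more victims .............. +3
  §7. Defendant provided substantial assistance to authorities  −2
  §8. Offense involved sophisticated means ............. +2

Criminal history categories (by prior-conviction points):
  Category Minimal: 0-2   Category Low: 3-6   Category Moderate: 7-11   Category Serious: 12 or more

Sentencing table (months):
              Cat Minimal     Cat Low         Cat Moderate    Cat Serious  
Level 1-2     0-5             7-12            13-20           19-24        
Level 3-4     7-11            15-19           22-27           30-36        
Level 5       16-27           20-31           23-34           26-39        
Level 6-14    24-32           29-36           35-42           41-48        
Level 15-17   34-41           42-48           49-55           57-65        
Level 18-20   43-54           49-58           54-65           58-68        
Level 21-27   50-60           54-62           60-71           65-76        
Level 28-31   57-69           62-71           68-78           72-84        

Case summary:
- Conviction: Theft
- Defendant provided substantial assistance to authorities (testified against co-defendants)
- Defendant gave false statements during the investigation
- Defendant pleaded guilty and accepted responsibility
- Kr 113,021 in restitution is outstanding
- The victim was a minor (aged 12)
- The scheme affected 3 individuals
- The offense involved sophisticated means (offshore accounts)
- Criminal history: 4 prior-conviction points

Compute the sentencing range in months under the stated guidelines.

Base offense level for theft: 19.
§1 applies (level before this adjustment is 19 ≥ 14, so +4): 19 + 4 = 23.
§2 does not apply.
§3 applies: 23 + 2 = 25.
§4 applies: 25 − 1 = 24.
§5 applies: 24 + 1 = 25.
§7 applies: 25 − 2 = 23.
§8 applies: 23 + 2 = 25.
Final offense level: 25.
Criminal history: 4 prior points → Category Low (3-6).
Level 25 falls in the 21-27 band.
Grid: Level 21-27 × Category Low = 54-62 months.

54-62 months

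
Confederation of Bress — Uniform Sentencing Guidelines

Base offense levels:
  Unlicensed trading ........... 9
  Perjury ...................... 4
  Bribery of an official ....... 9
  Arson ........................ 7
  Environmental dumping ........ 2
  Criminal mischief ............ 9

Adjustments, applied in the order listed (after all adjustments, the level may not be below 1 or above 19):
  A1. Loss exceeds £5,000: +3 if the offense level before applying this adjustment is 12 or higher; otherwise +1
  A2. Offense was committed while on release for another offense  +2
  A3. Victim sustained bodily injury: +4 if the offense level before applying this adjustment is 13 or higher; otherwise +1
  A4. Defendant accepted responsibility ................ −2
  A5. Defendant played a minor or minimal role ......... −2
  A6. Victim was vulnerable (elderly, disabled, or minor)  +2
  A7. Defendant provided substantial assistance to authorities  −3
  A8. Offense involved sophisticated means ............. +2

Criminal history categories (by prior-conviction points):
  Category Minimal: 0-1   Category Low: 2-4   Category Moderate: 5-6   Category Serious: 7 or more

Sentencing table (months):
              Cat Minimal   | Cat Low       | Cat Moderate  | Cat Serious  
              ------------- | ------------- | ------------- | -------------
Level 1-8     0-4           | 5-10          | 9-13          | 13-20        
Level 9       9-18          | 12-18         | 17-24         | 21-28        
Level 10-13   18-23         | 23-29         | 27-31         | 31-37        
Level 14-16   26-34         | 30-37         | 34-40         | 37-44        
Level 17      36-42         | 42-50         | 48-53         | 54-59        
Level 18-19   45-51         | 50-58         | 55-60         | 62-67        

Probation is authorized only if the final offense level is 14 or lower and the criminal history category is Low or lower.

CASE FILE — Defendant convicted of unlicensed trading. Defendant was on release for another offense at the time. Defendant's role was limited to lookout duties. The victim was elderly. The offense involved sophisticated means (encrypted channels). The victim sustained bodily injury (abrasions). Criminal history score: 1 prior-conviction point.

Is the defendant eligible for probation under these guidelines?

Yes

Base offense level for unlicensed trading: 9.
A1 does not apply.
A2 applies: 9 + 2 = 11.
A3 applies (level before this adjustment is 11 < 13, so +1): 11 + 1 = 12.
A5 applies: 12 − 2 = 10.
A6 applies: 10 + 2 = 12.
A7 does not apply.
A8 applies: 12 + 2 = 14.
Final offense level: 14.
Criminal history: 1 prior point → Category Minimal (0-1).
Level 14 falls in the 14-16 band.
Grid: Level 14-16 × Category Minimal = 26-34 months.
Probation check: level 14 ≤ 14 and category Minimal ≤ Low → eligible.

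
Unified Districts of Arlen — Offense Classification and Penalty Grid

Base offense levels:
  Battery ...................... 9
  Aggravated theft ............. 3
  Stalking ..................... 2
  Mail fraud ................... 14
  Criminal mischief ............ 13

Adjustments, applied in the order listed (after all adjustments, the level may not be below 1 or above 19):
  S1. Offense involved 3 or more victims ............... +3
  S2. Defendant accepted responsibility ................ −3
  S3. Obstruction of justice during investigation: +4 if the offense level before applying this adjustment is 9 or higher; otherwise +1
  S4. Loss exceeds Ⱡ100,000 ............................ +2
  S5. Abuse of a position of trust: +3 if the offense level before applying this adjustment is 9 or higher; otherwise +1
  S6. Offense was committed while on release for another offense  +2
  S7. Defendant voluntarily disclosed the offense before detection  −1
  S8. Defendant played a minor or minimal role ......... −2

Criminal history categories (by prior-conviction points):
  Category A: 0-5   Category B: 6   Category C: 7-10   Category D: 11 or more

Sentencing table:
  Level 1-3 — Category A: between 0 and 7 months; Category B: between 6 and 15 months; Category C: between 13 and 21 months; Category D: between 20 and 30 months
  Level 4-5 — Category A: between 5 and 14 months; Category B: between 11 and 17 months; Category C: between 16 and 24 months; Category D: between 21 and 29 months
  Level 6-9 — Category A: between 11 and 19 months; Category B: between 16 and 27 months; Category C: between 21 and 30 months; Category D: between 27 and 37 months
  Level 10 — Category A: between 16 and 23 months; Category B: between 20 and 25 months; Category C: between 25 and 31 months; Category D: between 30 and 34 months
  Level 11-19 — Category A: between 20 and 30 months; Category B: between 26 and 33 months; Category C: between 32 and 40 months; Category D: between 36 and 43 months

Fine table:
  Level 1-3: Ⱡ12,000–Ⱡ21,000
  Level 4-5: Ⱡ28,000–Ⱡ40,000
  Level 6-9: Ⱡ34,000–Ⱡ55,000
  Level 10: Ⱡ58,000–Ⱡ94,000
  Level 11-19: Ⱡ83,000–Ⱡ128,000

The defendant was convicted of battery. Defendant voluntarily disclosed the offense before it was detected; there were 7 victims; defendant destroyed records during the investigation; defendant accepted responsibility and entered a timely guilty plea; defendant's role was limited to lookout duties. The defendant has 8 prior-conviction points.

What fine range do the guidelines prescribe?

Base offense level for battery: 9.
S1 applies: 9 + 3 = 12.
S2 applies: 12 − 3 = 9.
S3 applies (level before this adjustment is 9 ≥ 9, so +4): 9 + 4 = 13.
S4 does not apply.
S5 does not apply.
S6 does not apply.
S7 applies: 13 − 1 = 12.
S8 applies: 12 − 2 = 10.
Final offense level: 10.
Level 10 falls in the 10 band.
Fine table: Level 10 → Ⱡ58,000–Ⱡ94,000.

Ⱡ58,000–Ⱡ94,000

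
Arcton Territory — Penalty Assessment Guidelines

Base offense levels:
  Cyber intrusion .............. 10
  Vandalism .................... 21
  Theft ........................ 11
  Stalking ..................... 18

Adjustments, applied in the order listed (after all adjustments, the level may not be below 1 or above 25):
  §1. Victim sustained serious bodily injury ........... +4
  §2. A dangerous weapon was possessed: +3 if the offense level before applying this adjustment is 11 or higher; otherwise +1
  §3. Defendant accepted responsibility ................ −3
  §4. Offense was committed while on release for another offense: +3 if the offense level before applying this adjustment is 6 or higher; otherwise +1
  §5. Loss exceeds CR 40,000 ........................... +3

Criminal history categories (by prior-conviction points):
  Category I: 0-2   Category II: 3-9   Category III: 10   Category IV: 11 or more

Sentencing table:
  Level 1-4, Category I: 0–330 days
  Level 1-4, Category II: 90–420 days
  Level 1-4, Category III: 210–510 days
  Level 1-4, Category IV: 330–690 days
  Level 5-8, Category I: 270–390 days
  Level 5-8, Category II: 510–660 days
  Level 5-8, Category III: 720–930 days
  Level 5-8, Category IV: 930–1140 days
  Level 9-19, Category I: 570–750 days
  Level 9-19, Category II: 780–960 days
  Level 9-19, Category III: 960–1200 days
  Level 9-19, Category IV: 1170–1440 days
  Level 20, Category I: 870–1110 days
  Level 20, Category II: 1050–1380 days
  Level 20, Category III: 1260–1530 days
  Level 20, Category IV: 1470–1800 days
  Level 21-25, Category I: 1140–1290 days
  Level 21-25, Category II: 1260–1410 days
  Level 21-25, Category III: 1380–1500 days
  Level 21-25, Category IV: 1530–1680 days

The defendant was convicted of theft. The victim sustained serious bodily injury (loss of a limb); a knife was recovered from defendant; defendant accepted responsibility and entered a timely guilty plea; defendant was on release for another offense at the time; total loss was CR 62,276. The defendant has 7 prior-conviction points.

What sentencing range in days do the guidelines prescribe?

Base offense level for theft: 11.
§1 applies: 11 + 4 = 15.
§2 applies (level before this adjustment is 15 ≥ 11, so +3): 15 + 3 = 18.
§3 applies: 18 − 3 = 15.
§4 applies (level before this adjustment is 15 ≥ 6, so +3): 15 + 3 = 18.
§5 applies: 18 + 3 = 21.
Final offense level: 21.
Criminal history: 7 prior points → Category II (3-9).
Level 21 falls in the 21-25 band.
Grid: Level 21-25 × Category II = 1260-1410 days.

1260-1410 days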